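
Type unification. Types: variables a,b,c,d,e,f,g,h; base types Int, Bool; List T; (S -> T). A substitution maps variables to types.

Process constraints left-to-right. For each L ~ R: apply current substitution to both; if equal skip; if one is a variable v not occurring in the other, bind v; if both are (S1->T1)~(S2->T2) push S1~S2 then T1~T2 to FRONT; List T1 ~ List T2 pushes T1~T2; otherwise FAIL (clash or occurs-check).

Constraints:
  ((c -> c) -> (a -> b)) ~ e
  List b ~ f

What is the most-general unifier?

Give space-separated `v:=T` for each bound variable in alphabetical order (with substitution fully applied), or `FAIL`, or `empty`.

step 1: unify ((c -> c) -> (a -> b)) ~ e  [subst: {-} | 1 pending]
  bind e := ((c -> c) -> (a -> b))
step 2: unify List b ~ f  [subst: {e:=((c -> c) -> (a -> b))} | 0 pending]
  bind f := List b

Answer: e:=((c -> c) -> (a -> b)) f:=List b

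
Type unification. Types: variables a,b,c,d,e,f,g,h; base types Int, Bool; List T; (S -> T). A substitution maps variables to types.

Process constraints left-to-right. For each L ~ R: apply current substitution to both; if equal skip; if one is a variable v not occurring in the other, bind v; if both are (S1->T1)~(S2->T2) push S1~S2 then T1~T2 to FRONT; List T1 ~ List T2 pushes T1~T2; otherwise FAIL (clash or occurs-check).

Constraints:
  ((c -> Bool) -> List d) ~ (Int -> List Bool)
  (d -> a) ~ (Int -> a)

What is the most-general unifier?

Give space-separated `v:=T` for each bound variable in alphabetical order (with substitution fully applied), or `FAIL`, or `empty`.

Answer: FAIL

Derivation:
step 1: unify ((c -> Bool) -> List d) ~ (Int -> List Bool)  [subst: {-} | 1 pending]
  -> decompose arrow: push (c -> Bool)~Int, List d~List Bool
step 2: unify (c -> Bool) ~ Int  [subst: {-} | 2 pending]
  clash: (c -> Bool) vs Int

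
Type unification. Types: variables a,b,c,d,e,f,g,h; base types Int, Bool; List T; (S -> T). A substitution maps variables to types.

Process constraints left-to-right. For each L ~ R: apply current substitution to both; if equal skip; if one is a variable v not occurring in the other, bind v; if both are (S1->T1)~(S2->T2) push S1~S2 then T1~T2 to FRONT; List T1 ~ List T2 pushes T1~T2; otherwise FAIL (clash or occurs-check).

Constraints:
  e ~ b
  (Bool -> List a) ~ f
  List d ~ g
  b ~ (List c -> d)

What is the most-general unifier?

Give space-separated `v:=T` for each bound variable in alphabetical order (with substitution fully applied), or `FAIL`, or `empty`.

step 1: unify e ~ b  [subst: {-} | 3 pending]
  bind e := b
step 2: unify (Bool -> List a) ~ f  [subst: {e:=b} | 2 pending]
  bind f := (Bool -> List a)
step 3: unify List d ~ g  [subst: {e:=b, f:=(Bool -> List a)} | 1 pending]
  bind g := List d
step 4: unify b ~ (List c -> d)  [subst: {e:=b, f:=(Bool -> List a), g:=List d} | 0 pending]
  bind b := (List c -> d)

Answer: b:=(List c -> d) e:=(List c -> d) f:=(Bool -> List a) g:=List d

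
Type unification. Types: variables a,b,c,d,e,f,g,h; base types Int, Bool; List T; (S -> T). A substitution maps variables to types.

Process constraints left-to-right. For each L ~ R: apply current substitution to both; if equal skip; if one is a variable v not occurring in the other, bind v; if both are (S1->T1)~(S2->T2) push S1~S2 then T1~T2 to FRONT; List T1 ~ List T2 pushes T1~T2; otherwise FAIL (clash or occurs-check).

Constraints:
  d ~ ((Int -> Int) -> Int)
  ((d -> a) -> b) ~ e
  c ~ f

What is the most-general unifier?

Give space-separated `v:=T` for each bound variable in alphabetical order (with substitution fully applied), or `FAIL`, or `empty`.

Answer: c:=f d:=((Int -> Int) -> Int) e:=((((Int -> Int) -> Int) -> a) -> b)

Derivation:
step 1: unify d ~ ((Int -> Int) -> Int)  [subst: {-} | 2 pending]
  bind d := ((Int -> Int) -> Int)
step 2: unify ((((Int -> Int) -> Int) -> a) -> b) ~ e  [subst: {d:=((Int -> Int) -> Int)} | 1 pending]
  bind e := ((((Int -> Int) -> Int) -> a) -> b)
step 3: unify c ~ f  [subst: {d:=((Int -> Int) -> Int), e:=((((Int -> Int) -> Int) -> a) -> b)} | 0 pending]
  bind c := f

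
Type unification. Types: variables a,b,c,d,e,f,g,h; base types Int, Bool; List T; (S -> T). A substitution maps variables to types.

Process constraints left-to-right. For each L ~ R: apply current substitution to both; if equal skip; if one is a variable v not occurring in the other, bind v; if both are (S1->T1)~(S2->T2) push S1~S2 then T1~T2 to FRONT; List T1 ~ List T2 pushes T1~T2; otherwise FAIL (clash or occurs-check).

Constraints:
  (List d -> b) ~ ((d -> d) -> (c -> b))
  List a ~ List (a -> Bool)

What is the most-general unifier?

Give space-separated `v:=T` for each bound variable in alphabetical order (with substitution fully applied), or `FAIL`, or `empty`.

step 1: unify (List d -> b) ~ ((d -> d) -> (c -> b))  [subst: {-} | 1 pending]
  -> decompose arrow: push List d~(d -> d), b~(c -> b)
step 2: unify List d ~ (d -> d)  [subst: {-} | 2 pending]
  clash: List d vs (d -> d)

Answer: FAIL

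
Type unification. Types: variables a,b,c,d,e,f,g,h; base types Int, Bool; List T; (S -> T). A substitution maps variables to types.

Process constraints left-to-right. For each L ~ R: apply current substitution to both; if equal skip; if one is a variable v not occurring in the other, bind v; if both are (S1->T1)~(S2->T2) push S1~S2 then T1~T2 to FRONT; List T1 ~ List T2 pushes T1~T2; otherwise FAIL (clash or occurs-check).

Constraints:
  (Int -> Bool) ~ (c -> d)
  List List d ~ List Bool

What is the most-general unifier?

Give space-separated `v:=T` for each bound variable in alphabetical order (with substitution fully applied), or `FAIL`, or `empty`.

step 1: unify (Int -> Bool) ~ (c -> d)  [subst: {-} | 1 pending]
  -> decompose arrow: push Int~c, Bool~d
step 2: unify Int ~ c  [subst: {-} | 2 pending]
  bind c := Int
step 3: unify Bool ~ d  [subst: {c:=Int} | 1 pending]
  bind d := Bool
step 4: unify List List Bool ~ List Bool  [subst: {c:=Int, d:=Bool} | 0 pending]
  -> decompose List: push List Bool~Bool
step 5: unify List Bool ~ Bool  [subst: {c:=Int, d:=Bool} | 0 pending]
  clash: List Bool vs Bool

Answer: FAIL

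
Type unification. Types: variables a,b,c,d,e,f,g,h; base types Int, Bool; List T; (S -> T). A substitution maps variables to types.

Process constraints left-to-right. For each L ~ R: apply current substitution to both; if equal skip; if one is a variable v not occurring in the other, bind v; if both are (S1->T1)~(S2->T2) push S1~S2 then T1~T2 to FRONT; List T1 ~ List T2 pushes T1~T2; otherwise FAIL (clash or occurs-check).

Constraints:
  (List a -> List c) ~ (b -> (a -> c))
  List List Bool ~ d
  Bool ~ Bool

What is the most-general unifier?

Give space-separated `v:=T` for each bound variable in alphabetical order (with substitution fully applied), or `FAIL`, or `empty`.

step 1: unify (List a -> List c) ~ (b -> (a -> c))  [subst: {-} | 2 pending]
  -> decompose arrow: push List a~b, List c~(a -> c)
step 2: unify List a ~ b  [subst: {-} | 3 pending]
  bind b := List a
step 3: unify List c ~ (a -> c)  [subst: {b:=List a} | 2 pending]
  clash: List c vs (a -> c)

Answer: FAIL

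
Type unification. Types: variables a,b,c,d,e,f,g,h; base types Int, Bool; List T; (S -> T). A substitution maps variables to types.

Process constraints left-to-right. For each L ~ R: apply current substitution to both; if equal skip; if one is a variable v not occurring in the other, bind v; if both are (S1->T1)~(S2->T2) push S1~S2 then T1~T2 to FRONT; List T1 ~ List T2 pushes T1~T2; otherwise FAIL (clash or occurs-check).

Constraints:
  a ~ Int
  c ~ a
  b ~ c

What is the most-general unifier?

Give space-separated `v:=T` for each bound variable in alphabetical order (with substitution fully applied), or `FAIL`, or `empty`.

Answer: a:=Int b:=Int c:=Int

Derivation:
step 1: unify a ~ Int  [subst: {-} | 2 pending]
  bind a := Int
step 2: unify c ~ Int  [subst: {a:=Int} | 1 pending]
  bind c := Int
step 3: unify b ~ Int  [subst: {a:=Int, c:=Int} | 0 pending]
  bind b := Int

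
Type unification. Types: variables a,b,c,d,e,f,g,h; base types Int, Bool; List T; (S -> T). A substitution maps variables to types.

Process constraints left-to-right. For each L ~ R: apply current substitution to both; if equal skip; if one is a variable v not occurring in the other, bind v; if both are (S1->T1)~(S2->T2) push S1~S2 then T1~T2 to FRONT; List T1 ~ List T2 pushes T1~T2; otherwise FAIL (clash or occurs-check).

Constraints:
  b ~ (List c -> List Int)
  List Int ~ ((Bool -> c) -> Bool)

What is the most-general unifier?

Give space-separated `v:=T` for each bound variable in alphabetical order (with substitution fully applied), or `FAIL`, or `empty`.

step 1: unify b ~ (List c -> List Int)  [subst: {-} | 1 pending]
  bind b := (List c -> List Int)
step 2: unify List Int ~ ((Bool -> c) -> Bool)  [subst: {b:=(List c -> List Int)} | 0 pending]
  clash: List Int vs ((Bool -> c) -> Bool)

Answer: FAIL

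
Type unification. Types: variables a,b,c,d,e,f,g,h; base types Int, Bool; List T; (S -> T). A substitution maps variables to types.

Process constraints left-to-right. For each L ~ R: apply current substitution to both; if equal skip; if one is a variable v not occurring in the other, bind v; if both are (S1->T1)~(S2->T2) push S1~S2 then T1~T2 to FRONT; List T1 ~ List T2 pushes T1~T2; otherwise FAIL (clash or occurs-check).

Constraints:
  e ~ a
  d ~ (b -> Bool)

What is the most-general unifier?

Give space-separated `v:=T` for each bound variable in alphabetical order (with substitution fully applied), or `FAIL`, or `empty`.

step 1: unify e ~ a  [subst: {-} | 1 pending]
  bind e := a
step 2: unify d ~ (b -> Bool)  [subst: {e:=a} | 0 pending]
  bind d := (b -> Bool)

Answer: d:=(b -> Bool) e:=a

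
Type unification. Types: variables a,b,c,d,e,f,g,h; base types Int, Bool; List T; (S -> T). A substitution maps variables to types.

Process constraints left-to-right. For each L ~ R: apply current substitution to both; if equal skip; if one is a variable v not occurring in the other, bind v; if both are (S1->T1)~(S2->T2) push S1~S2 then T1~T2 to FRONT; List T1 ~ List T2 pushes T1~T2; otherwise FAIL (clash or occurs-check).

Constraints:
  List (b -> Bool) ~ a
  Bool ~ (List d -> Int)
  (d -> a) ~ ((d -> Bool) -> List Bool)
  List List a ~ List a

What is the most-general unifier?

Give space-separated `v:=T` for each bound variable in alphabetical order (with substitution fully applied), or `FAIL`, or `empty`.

Answer: FAIL

Derivation:
step 1: unify List (b -> Bool) ~ a  [subst: {-} | 3 pending]
  bind a := List (b -> Bool)
step 2: unify Bool ~ (List d -> Int)  [subst: {a:=List (b -> Bool)} | 2 pending]
  clash: Bool vs (List d -> Int)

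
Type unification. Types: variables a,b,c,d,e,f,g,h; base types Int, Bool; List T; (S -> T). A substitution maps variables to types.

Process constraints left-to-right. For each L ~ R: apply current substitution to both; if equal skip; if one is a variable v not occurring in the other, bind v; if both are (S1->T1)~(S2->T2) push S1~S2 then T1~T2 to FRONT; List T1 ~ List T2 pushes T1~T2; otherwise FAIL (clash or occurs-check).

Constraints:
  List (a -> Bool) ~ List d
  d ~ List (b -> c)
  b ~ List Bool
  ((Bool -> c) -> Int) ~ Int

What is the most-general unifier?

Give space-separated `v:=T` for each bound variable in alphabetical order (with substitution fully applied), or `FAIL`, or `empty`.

step 1: unify List (a -> Bool) ~ List d  [subst: {-} | 3 pending]
  -> decompose List: push (a -> Bool)~d
step 2: unify (a -> Bool) ~ d  [subst: {-} | 3 pending]
  bind d := (a -> Bool)
step 3: unify (a -> Bool) ~ List (b -> c)  [subst: {d:=(a -> Bool)} | 2 pending]
  clash: (a -> Bool) vs List (b -> c)

Answer: FAIL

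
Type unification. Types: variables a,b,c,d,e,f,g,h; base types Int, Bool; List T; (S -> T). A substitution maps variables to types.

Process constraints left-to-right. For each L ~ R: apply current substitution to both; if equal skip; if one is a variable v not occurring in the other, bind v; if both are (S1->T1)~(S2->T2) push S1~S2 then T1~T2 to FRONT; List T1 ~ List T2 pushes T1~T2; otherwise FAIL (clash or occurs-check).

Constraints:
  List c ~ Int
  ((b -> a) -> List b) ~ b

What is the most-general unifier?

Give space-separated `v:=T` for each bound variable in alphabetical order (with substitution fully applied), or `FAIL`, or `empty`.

Answer: FAIL

Derivation:
step 1: unify List c ~ Int  [subst: {-} | 1 pending]
  clash: List c vs Int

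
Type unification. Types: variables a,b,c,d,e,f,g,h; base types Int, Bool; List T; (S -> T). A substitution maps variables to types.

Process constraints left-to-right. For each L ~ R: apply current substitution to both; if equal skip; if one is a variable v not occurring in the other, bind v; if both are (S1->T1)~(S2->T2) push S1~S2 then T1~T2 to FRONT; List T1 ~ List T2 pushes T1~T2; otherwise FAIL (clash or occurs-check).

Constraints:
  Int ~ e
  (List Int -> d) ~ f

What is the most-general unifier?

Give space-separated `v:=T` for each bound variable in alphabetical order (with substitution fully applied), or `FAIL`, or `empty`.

Answer: e:=Int f:=(List Int -> d)

Derivation:
step 1: unify Int ~ e  [subst: {-} | 1 pending]
  bind e := Int
step 2: unify (List Int -> d) ~ f  [subst: {e:=Int} | 0 pending]
  bind f := (List Int -> d)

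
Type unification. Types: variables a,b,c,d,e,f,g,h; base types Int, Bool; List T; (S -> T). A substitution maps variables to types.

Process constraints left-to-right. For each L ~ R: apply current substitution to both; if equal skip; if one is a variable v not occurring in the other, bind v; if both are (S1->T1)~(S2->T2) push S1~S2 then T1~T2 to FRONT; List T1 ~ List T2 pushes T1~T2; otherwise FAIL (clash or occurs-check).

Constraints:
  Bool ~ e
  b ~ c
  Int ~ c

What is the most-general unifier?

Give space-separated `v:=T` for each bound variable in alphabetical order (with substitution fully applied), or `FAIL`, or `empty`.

Answer: b:=Int c:=Int e:=Bool

Derivation:
step 1: unify Bool ~ e  [subst: {-} | 2 pending]
  bind e := Bool
step 2: unify b ~ c  [subst: {e:=Bool} | 1 pending]
  bind b := c
step 3: unify Int ~ c  [subst: {e:=Bool, b:=c} | 0 pending]
  bind c := Int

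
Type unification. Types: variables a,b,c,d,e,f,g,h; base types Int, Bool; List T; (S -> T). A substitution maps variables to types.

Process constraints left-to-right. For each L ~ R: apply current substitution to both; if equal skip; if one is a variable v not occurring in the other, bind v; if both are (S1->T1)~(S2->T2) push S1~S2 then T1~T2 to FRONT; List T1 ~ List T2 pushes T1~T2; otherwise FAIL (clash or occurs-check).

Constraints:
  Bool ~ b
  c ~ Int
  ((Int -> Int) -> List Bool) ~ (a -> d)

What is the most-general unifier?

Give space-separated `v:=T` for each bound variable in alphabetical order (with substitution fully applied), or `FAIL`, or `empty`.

step 1: unify Bool ~ b  [subst: {-} | 2 pending]
  bind b := Bool
step 2: unify c ~ Int  [subst: {b:=Bool} | 1 pending]
  bind c := Int
step 3: unify ((Int -> Int) -> List Bool) ~ (a -> d)  [subst: {b:=Bool, c:=Int} | 0 pending]
  -> decompose arrow: push (Int -> Int)~a, List Bool~d
step 4: unify (Int -> Int) ~ a  [subst: {b:=Bool, c:=Int} | 1 pending]
  bind a := (Int -> Int)
step 5: unify List Bool ~ d  [subst: {b:=Bool, c:=Int, a:=(Int -> Int)} | 0 pending]
  bind d := List Bool

Answer: a:=(Int -> Int) b:=Bool c:=Int d:=List Bool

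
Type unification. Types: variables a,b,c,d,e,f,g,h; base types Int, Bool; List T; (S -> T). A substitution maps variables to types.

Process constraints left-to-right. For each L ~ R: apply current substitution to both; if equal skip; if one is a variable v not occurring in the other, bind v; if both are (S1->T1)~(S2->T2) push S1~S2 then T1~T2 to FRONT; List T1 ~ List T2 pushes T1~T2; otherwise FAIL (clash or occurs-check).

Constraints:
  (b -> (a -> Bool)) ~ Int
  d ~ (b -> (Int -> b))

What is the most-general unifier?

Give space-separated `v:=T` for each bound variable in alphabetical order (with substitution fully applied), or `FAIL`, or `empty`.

Answer: FAIL

Derivation:
step 1: unify (b -> (a -> Bool)) ~ Int  [subst: {-} | 1 pending]
  clash: (b -> (a -> Bool)) vs Int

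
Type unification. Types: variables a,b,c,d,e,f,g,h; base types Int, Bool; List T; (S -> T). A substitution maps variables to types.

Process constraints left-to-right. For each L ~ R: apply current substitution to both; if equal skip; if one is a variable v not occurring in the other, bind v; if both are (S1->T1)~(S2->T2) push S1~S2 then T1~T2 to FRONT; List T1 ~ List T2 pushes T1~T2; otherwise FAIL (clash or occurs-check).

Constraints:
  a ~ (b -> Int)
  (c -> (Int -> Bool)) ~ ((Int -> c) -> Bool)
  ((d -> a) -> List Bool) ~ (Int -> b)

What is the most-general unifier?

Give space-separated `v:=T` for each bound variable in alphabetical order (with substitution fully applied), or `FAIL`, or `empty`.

step 1: unify a ~ (b -> Int)  [subst: {-} | 2 pending]
  bind a := (b -> Int)
step 2: unify (c -> (Int -> Bool)) ~ ((Int -> c) -> Bool)  [subst: {a:=(b -> Int)} | 1 pending]
  -> decompose arrow: push c~(Int -> c), (Int -> Bool)~Bool
step 3: unify c ~ (Int -> c)  [subst: {a:=(b -> Int)} | 2 pending]
  occurs-check fail: c in (Int -> c)

Answer: FAIL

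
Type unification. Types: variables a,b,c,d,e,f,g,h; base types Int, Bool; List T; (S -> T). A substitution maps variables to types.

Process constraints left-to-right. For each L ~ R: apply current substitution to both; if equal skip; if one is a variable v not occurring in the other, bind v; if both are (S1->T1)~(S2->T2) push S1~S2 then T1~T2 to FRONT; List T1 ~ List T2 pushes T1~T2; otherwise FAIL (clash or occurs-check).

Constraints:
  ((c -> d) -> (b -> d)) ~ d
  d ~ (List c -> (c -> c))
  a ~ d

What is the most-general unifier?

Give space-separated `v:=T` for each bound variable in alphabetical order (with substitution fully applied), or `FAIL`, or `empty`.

step 1: unify ((c -> d) -> (b -> d)) ~ d  [subst: {-} | 2 pending]
  occurs-check fail

Answer: FAIL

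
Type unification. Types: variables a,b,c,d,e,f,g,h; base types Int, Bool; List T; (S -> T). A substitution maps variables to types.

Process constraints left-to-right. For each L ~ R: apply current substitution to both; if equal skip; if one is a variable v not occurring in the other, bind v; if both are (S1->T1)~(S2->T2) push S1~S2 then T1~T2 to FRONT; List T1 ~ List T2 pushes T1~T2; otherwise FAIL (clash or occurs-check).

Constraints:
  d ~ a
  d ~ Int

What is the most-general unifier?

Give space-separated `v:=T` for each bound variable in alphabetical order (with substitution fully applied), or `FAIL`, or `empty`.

step 1: unify d ~ a  [subst: {-} | 1 pending]
  bind d := a
step 2: unify a ~ Int  [subst: {d:=a} | 0 pending]
  bind a := Int

Answer: a:=Int d:=Int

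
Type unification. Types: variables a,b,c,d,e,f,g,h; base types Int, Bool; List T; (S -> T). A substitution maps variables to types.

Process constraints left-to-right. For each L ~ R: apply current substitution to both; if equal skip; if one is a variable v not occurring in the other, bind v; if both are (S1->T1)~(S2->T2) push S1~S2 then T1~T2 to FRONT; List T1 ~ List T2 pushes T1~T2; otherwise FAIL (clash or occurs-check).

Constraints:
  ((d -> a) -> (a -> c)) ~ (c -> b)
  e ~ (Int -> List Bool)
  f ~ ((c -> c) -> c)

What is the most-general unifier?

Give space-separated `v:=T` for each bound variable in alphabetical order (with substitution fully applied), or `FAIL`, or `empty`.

Answer: b:=(a -> (d -> a)) c:=(d -> a) e:=(Int -> List Bool) f:=(((d -> a) -> (d -> a)) -> (d -> a))

Derivation:
step 1: unify ((d -> a) -> (a -> c)) ~ (c -> b)  [subst: {-} | 2 pending]
  -> decompose arrow: push (d -> a)~c, (a -> c)~b
step 2: unify (d -> a) ~ c  [subst: {-} | 3 pending]
  bind c := (d -> a)
step 3: unify (a -> (d -> a)) ~ b  [subst: {c:=(d -> a)} | 2 pending]
  bind b := (a -> (d -> a))
step 4: unify e ~ (Int -> List Bool)  [subst: {c:=(d -> a), b:=(a -> (d -> a))} | 1 pending]
  bind e := (Int -> List Bool)
step 5: unify f ~ (((d -> a) -> (d -> a)) -> (d -> a))  [subst: {c:=(d -> a), b:=(a -> (d -> a)), e:=(Int -> List Bool)} | 0 pending]
  bind f := (((d -> a) -> (d -> a)) -> (d -> a))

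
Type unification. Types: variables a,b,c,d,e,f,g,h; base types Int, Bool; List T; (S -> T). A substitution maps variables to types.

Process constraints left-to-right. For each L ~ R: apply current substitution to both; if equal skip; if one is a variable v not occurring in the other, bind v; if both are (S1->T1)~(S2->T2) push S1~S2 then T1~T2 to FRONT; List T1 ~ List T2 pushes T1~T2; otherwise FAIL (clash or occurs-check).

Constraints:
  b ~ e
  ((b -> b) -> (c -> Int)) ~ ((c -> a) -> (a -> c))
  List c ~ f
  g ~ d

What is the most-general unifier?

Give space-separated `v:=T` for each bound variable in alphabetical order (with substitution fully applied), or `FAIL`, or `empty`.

step 1: unify b ~ e  [subst: {-} | 3 pending]
  bind b := e
step 2: unify ((e -> e) -> (c -> Int)) ~ ((c -> a) -> (a -> c))  [subst: {b:=e} | 2 pending]
  -> decompose arrow: push (e -> e)~(c -> a), (c -> Int)~(a -> c)
step 3: unify (e -> e) ~ (c -> a)  [subst: {b:=e} | 3 pending]
  -> decompose arrow: push e~c, e~a
step 4: unify e ~ c  [subst: {b:=e} | 4 pending]
  bind e := c
step 5: unify c ~ a  [subst: {b:=e, e:=c} | 3 pending]
  bind c := a
step 6: unify (a -> Int) ~ (a -> a)  [subst: {b:=e, e:=c, c:=a} | 2 pending]
  -> decompose arrow: push a~a, Int~a
step 7: unify a ~ a  [subst: {b:=e, e:=c, c:=a} | 3 pending]
  -> identical, skip
step 8: unify Int ~ a  [subst: {b:=e, e:=c, c:=a} | 2 pending]
  bind a := Int
step 9: unify List Int ~ f  [subst: {b:=e, e:=c, c:=a, a:=Int} | 1 pending]
  bind f := List Int
step 10: unify g ~ d  [subst: {b:=e, e:=c, c:=a, a:=Int, f:=List Int} | 0 pending]
  bind g := d

Answer: a:=Int b:=Int c:=Int e:=Int f:=List Int g:=d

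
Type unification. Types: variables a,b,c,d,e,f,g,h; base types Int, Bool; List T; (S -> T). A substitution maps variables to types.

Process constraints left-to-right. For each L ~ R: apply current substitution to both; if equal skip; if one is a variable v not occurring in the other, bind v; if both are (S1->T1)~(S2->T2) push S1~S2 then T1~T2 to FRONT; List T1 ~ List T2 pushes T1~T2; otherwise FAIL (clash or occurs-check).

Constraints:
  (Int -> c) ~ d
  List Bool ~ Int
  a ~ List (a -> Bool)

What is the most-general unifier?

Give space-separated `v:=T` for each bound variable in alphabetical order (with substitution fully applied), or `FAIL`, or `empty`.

Answer: FAIL

Derivation:
step 1: unify (Int -> c) ~ d  [subst: {-} | 2 pending]
  bind d := (Int -> c)
step 2: unify List Bool ~ Int  [subst: {d:=(Int -> c)} | 1 pending]
  clash: List Bool vs Int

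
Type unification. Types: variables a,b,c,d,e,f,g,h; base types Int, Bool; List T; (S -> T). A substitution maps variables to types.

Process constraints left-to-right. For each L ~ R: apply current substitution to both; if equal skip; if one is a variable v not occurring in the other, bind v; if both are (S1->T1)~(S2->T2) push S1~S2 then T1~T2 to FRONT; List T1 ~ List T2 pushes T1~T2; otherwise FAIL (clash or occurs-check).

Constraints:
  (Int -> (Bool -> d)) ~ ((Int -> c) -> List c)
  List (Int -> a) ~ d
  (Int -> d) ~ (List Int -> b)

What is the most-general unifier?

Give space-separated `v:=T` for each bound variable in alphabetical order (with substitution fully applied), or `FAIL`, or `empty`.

Answer: FAIL

Derivation:
step 1: unify (Int -> (Bool -> d)) ~ ((Int -> c) -> List c)  [subst: {-} | 2 pending]
  -> decompose arrow: push Int~(Int -> c), (Bool -> d)~List c
step 2: unify Int ~ (Int -> c)  [subst: {-} | 3 pending]
  clash: Int vs (Int -> c)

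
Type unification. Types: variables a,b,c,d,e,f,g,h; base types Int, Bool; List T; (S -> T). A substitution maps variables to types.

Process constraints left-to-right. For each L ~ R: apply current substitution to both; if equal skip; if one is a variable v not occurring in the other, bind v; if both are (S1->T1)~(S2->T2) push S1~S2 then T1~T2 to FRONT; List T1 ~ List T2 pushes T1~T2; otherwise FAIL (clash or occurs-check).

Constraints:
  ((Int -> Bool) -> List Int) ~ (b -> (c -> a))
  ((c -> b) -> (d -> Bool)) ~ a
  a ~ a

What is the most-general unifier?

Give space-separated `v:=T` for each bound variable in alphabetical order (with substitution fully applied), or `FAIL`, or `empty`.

Answer: FAIL

Derivation:
step 1: unify ((Int -> Bool) -> List Int) ~ (b -> (c -> a))  [subst: {-} | 2 pending]
  -> decompose arrow: push (Int -> Bool)~b, List Int~(c -> a)
step 2: unify (Int -> Bool) ~ b  [subst: {-} | 3 pending]
  bind b := (Int -> Bool)
step 3: unify List Int ~ (c -> a)  [subst: {b:=(Int -> Bool)} | 2 pending]
  clash: List Int vs (c -> a)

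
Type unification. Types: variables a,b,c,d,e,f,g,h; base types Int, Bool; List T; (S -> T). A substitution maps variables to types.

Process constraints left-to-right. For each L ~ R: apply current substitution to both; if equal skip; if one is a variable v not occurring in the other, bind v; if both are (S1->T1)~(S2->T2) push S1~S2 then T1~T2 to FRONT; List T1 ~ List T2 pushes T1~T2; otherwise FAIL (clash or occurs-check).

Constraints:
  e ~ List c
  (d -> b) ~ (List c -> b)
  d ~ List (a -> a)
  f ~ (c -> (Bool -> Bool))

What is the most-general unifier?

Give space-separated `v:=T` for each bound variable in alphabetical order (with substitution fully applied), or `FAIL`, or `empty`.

Answer: c:=(a -> a) d:=List (a -> a) e:=List (a -> a) f:=((a -> a) -> (Bool -> Bool))

Derivation:
step 1: unify e ~ List c  [subst: {-} | 3 pending]
  bind e := List c
step 2: unify (d -> b) ~ (List c -> b)  [subst: {e:=List c} | 2 pending]
  -> decompose arrow: push d~List c, b~b
step 3: unify d ~ List c  [subst: {e:=List c} | 3 pending]
  bind d := List c
step 4: unify b ~ b  [subst: {e:=List c, d:=List c} | 2 pending]
  -> identical, skip
step 5: unify List c ~ List (a -> a)  [subst: {e:=List c, d:=List c} | 1 pending]
  -> decompose List: push c~(a -> a)
step 6: unify c ~ (a -> a)  [subst: {e:=List c, d:=List c} | 1 pending]
  bind c := (a -> a)
step 7: unify f ~ ((a -> a) -> (Bool -> Bool))  [subst: {e:=List c, d:=List c, c:=(a -> a)} | 0 pending]
  bind f := ((a -> a) -> (Bool -> Bool))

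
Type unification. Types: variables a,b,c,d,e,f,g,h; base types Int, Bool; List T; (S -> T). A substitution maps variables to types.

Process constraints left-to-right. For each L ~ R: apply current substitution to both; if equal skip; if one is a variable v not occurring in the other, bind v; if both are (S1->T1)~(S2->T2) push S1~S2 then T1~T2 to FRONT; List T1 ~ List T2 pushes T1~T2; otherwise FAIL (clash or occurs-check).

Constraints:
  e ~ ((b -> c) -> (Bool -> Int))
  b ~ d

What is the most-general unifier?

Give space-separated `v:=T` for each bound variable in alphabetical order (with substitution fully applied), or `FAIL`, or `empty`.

Answer: b:=d e:=((d -> c) -> (Bool -> Int))

Derivation:
step 1: unify e ~ ((b -> c) -> (Bool -> Int))  [subst: {-} | 1 pending]
  bind e := ((b -> c) -> (Bool -> Int))
step 2: unify b ~ d  [subst: {e:=((b -> c) -> (Bool -> Int))} | 0 pending]
  bind b := d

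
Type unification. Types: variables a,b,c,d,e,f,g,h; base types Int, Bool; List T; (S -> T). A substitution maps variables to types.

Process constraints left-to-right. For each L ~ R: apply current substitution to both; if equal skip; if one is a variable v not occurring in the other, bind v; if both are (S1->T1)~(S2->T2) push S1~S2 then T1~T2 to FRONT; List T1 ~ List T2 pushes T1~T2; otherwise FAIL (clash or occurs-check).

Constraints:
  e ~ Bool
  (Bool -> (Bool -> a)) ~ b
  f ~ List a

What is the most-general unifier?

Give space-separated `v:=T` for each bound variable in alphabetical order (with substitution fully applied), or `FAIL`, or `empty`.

step 1: unify e ~ Bool  [subst: {-} | 2 pending]
  bind e := Bool
step 2: unify (Bool -> (Bool -> a)) ~ b  [subst: {e:=Bool} | 1 pending]
  bind b := (Bool -> (Bool -> a))
step 3: unify f ~ List a  [subst: {e:=Bool, b:=(Bool -> (Bool -> a))} | 0 pending]
  bind f := List a

Answer: b:=(Bool -> (Bool -> a)) e:=Bool f:=List a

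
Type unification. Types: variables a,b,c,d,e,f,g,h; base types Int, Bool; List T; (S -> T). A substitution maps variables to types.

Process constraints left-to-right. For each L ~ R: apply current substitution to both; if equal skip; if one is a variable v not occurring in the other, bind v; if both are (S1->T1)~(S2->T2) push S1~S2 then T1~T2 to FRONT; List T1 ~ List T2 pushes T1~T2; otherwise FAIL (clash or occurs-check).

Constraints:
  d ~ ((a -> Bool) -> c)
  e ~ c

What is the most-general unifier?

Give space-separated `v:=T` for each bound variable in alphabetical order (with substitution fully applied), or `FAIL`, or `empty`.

Answer: d:=((a -> Bool) -> c) e:=c

Derivation:
step 1: unify d ~ ((a -> Bool) -> c)  [subst: {-} | 1 pending]
  bind d := ((a -> Bool) -> c)
step 2: unify e ~ c  [subst: {d:=((a -> Bool) -> c)} | 0 pending]
  bind e := c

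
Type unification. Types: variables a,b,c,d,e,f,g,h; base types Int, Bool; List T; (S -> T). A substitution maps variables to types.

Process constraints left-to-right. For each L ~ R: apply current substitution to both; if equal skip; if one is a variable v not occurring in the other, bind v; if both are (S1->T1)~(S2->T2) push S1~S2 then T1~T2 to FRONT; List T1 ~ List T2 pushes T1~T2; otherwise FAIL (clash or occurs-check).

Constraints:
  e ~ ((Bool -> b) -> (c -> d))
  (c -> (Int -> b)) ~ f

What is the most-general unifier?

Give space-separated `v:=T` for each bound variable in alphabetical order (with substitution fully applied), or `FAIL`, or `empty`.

Answer: e:=((Bool -> b) -> (c -> d)) f:=(c -> (Int -> b))

Derivation:
step 1: unify e ~ ((Bool -> b) -> (c -> d))  [subst: {-} | 1 pending]
  bind e := ((Bool -> b) -> (c -> d))
step 2: unify (c -> (Int -> b)) ~ f  [subst: {e:=((Bool -> b) -> (c -> d))} | 0 pending]
  bind f := (c -> (Int -> b))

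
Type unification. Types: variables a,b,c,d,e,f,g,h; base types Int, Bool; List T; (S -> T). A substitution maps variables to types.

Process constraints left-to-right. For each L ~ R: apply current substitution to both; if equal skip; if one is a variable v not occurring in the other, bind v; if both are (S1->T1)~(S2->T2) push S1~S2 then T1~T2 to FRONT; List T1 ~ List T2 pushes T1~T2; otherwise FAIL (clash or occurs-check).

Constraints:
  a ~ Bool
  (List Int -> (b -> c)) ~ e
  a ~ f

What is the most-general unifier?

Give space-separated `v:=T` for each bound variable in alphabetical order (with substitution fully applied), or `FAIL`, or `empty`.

Answer: a:=Bool e:=(List Int -> (b -> c)) f:=Bool

Derivation:
step 1: unify a ~ Bool  [subst: {-} | 2 pending]
  bind a := Bool
step 2: unify (List Int -> (b -> c)) ~ e  [subst: {a:=Bool} | 1 pending]
  bind e := (List Int -> (b -> c))
step 3: unify Bool ~ f  [subst: {a:=Bool, e:=(List Int -> (b -> c))} | 0 pending]
  bind f := Bool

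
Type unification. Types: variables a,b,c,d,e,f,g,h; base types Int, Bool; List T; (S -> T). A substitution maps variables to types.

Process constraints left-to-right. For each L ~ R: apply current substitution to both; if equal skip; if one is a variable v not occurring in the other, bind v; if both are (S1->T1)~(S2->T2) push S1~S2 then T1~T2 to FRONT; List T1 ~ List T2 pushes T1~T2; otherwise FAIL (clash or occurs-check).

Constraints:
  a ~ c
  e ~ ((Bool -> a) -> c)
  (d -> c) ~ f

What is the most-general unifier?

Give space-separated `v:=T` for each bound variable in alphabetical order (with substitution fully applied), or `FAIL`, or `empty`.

step 1: unify a ~ c  [subst: {-} | 2 pending]
  bind a := c
step 2: unify e ~ ((Bool -> c) -> c)  [subst: {a:=c} | 1 pending]
  bind e := ((Bool -> c) -> c)
step 3: unify (d -> c) ~ f  [subst: {a:=c, e:=((Bool -> c) -> c)} | 0 pending]
  bind f := (d -> c)

Answer: a:=c e:=((Bool -> c) -> c) f:=(d -> c)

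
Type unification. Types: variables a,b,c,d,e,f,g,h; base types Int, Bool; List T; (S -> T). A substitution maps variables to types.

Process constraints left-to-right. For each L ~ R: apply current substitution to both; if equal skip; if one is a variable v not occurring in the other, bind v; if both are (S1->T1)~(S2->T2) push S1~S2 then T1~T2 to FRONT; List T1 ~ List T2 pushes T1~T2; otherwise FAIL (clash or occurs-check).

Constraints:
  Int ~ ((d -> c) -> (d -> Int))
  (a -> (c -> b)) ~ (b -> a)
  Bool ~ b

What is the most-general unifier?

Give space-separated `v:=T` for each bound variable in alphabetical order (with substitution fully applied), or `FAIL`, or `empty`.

step 1: unify Int ~ ((d -> c) -> (d -> Int))  [subst: {-} | 2 pending]
  clash: Int vs ((d -> c) -> (d -> Int))

Answer: FAIL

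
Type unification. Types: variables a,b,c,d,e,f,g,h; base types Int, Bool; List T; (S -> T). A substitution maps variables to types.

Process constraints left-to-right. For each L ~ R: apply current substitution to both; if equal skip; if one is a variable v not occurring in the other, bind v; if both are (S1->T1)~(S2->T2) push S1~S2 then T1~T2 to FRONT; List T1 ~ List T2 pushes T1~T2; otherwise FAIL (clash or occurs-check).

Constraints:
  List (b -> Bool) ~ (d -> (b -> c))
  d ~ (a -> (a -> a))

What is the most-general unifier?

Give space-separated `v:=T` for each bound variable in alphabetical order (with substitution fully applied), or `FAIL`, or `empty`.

Answer: FAIL

Derivation:
step 1: unify List (b -> Bool) ~ (d -> (b -> c))  [subst: {-} | 1 pending]
  clash: List (b -> Bool) vs (d -> (b -> c))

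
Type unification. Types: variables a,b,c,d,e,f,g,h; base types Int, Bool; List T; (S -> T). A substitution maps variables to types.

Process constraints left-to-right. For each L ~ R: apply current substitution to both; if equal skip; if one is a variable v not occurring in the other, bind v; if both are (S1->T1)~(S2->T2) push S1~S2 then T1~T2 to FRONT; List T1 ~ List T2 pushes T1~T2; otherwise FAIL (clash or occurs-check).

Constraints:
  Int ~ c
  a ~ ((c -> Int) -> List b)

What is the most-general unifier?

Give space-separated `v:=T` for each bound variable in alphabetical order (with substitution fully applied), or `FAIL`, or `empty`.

Answer: a:=((Int -> Int) -> List b) c:=Int

Derivation:
step 1: unify Int ~ c  [subst: {-} | 1 pending]
  bind c := Int
step 2: unify a ~ ((Int -> Int) -> List b)  [subst: {c:=Int} | 0 pending]
  bind a := ((Int -> Int) -> List b)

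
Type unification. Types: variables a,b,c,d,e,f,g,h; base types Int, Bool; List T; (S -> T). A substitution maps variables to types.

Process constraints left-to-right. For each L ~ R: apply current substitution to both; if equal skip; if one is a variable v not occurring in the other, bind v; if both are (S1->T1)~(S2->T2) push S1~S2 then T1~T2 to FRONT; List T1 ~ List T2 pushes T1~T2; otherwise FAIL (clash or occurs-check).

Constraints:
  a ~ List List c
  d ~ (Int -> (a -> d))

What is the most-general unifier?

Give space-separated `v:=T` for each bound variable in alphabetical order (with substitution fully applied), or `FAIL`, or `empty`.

Answer: FAIL

Derivation:
step 1: unify a ~ List List c  [subst: {-} | 1 pending]
  bind a := List List c
step 2: unify d ~ (Int -> (List List c -> d))  [subst: {a:=List List c} | 0 pending]
  occurs-check fail: d in (Int -> (List List c -> d))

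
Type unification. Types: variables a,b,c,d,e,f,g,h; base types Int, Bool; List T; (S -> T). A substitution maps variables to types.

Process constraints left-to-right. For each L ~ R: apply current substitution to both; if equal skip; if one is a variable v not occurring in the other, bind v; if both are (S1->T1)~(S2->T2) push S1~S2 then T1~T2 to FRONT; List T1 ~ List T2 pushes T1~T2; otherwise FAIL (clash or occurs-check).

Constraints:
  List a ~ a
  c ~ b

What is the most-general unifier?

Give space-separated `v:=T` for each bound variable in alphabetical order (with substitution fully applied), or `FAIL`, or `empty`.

Answer: FAIL

Derivation:
step 1: unify List a ~ a  [subst: {-} | 1 pending]
  occurs-check fail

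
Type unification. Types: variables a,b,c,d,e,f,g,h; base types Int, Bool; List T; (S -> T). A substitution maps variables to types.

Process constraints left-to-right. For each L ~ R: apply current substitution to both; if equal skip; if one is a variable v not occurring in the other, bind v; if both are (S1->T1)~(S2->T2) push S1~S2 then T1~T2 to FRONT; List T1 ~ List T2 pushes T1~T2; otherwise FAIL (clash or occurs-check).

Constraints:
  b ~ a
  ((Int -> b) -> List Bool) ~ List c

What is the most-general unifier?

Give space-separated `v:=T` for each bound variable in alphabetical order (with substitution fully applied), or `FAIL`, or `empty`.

Answer: FAIL

Derivation:
step 1: unify b ~ a  [subst: {-} | 1 pending]
  bind b := a
step 2: unify ((Int -> a) -> List Bool) ~ List c  [subst: {b:=a} | 0 pending]
  clash: ((Int -> a) -> List Bool) vs List c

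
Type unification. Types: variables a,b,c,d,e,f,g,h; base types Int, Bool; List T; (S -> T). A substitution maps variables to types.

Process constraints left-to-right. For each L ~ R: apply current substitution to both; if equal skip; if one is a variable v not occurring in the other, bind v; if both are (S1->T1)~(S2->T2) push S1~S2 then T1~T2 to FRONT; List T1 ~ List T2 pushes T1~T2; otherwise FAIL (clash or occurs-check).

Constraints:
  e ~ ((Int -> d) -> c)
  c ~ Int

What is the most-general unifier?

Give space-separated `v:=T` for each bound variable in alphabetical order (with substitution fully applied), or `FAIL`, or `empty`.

Answer: c:=Int e:=((Int -> d) -> Int)

Derivation:
step 1: unify e ~ ((Int -> d) -> c)  [subst: {-} | 1 pending]
  bind e := ((Int -> d) -> c)
step 2: unify c ~ Int  [subst: {e:=((Int -> d) -> c)} | 0 pending]
  bind c := Int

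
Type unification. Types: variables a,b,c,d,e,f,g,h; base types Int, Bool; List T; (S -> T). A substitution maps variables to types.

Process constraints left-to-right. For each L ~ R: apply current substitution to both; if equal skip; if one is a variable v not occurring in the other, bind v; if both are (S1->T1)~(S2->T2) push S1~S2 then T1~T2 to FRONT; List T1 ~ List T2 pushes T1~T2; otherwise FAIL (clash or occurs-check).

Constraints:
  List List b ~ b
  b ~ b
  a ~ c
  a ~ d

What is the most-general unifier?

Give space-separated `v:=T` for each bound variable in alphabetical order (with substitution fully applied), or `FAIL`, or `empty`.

step 1: unify List List b ~ b  [subst: {-} | 3 pending]
  occurs-check fail

Answer: FAIL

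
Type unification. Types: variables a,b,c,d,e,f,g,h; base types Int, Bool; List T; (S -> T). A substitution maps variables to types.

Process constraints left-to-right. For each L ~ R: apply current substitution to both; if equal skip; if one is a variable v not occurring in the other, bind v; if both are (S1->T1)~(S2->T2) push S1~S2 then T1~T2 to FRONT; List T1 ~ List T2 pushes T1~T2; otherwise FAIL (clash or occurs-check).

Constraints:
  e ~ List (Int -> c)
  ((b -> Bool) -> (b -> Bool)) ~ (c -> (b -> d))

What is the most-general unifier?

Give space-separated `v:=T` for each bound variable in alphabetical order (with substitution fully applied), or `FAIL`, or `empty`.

Answer: c:=(b -> Bool) d:=Bool e:=List (Int -> (b -> Bool))

Derivation:
step 1: unify e ~ List (Int -> c)  [subst: {-} | 1 pending]
  bind e := List (Int -> c)
step 2: unify ((b -> Bool) -> (b -> Bool)) ~ (c -> (b -> d))  [subst: {e:=List (Int -> c)} | 0 pending]
  -> decompose arrow: push (b -> Bool)~c, (b -> Bool)~(b -> d)
step 3: unify (b -> Bool) ~ c  [subst: {e:=List (Int -> c)} | 1 pending]
  bind c := (b -> Bool)
step 4: unify (b -> Bool) ~ (b -> d)  [subst: {e:=List (Int -> c), c:=(b -> Bool)} | 0 pending]
  -> decompose arrow: push b~b, Bool~d
step 5: unify b ~ b  [subst: {e:=List (Int -> c), c:=(b -> Bool)} | 1 pending]
  -> identical, skip
step 6: unify Bool ~ d  [subst: {e:=List (Int -> c), c:=(b -> Bool)} | 0 pending]
  bind d := Bool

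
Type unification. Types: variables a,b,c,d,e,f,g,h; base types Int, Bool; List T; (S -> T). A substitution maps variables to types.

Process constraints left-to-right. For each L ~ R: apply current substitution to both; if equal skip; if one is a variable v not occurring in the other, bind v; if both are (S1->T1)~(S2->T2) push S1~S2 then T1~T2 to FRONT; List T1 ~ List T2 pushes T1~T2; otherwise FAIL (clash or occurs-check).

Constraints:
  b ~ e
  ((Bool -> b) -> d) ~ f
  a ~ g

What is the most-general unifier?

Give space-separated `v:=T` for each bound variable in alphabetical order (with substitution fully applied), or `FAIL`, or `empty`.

step 1: unify b ~ e  [subst: {-} | 2 pending]
  bind b := e
step 2: unify ((Bool -> e) -> d) ~ f  [subst: {b:=e} | 1 pending]
  bind f := ((Bool -> e) -> d)
step 3: unify a ~ g  [subst: {b:=e, f:=((Bool -> e) -> d)} | 0 pending]
  bind a := g

Answer: a:=g b:=e f:=((Bool -> e) -> d)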